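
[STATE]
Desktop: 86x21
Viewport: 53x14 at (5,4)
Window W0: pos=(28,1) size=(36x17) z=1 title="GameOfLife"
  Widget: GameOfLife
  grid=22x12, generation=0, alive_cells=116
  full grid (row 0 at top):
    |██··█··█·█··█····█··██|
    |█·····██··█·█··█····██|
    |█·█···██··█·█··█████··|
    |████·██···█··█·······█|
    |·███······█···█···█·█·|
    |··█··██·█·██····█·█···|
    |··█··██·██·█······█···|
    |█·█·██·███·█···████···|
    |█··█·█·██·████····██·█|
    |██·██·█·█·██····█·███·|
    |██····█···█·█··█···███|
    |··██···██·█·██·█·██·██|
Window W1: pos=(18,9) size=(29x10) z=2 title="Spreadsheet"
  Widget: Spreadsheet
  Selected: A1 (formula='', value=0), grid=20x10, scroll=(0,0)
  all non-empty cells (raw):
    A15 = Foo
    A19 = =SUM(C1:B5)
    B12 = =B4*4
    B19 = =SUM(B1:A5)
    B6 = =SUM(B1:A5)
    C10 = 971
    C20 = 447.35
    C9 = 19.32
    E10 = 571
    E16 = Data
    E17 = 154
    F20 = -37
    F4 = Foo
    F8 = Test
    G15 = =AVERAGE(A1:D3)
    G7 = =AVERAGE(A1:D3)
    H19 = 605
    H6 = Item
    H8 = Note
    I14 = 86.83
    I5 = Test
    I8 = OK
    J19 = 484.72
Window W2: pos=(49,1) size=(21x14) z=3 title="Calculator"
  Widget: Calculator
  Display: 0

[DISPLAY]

                       ┃Gen: 0              ┃        
                       ┃██··█··█·█··█····█··┃┌───┬───
                       ┃█·····██··█·█··█····┃│ 7 │ 8 
                       ┃█·█···██··█·█··█████┃├───┼───
                       ┃████·██···█··█······┃│ 4 │ 5 
             ┏━━━━━━━━━━━━━━━━━━━━━━━━━━━┓█·┃├───┼───
             ┃ Spreadsheet               ┃█·┃│ 1 │ 2 
             ┠───────────────────────────┨█·┃├───┼───
             ┃A1:                        ┃█·┃│ 0 │ . 
             ┃       A       B       C   ┃██┃└───┴───
             ┃---------------------------┃██┗━━━━━━━━
             ┃  1      [0]       0       ┃·███       
             ┃  2        0       0       ┃█·██       
             ┃  3        0       0       ┃━━━━━━━━━━━


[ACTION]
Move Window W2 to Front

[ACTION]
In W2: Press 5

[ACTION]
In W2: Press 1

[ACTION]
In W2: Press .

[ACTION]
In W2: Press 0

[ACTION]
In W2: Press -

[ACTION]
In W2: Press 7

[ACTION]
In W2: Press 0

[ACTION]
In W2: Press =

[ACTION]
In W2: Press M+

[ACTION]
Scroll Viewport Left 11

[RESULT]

                            ┃Gen: 0              ┃   
                            ┃██··█··█·█··█····█··┃┌──
                            ┃█·····██··█·█··█····┃│ 7
                            ┃█·█···██··█·█··█████┃├──
                            ┃████·██···█··█······┃│ 4
                  ┏━━━━━━━━━━━━━━━━━━━━━━━━━━━┓█·┃├──
                  ┃ Spreadsheet               ┃█·┃│ 1
                  ┠───────────────────────────┨█·┃├──
                  ┃A1:                        ┃█·┃│ 0
                  ┃       A       B       C   ┃██┃└──
                  ┃---------------------------┃██┗━━━
                  ┃  1      [0]       0       ┃·███  
                  ┃  2        0       0       ┃█·██  
                  ┃  3        0       0       ┃━━━━━━


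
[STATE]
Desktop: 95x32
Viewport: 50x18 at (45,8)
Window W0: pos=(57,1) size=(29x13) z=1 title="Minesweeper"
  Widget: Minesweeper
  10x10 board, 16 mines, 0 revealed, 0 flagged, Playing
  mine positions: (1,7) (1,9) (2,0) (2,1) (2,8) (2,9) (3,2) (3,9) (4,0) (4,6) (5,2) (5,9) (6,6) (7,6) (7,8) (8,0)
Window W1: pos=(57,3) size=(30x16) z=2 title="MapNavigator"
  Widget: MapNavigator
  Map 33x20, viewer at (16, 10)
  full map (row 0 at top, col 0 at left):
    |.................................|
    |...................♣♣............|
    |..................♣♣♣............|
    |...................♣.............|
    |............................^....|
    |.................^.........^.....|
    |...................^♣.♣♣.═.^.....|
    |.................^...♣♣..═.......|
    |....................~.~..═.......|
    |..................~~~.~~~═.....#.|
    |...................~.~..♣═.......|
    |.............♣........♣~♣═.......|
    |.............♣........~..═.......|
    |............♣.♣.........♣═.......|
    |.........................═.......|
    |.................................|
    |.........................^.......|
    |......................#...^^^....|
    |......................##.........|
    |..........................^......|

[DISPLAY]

            ┃.................^♣.♣♣.═.^..┃        
            ┃...............^...♣♣..═....┃        
            ┃..................~.~..═....┃        
            ┃................~~~.~~~═....┃        
            ┃..............@..~.~..♣═....┃        
            ┃...........♣........♣~♣═....┃        
            ┃...........♣........~..═....┃        
            ┃..........♣.♣.........♣═....┃        
            ┃.......................═....┃        
            ┃............................┃        
            ┗━━━━━━━━━━━━━━━━━━━━━━━━━━━━┛        
                                                  
                                                  
                                                  
                                                  
                                                  
                                                  
                                                  


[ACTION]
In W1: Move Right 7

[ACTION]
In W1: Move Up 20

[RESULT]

            ┃                            ┃        
            ┃                            ┃        
            ┃                            ┃        
            ┃                            ┃        
            ┃..............@.........    ┃        
            ┃..........♣♣............    ┃        
            ┃.........♣♣♣............    ┃        
            ┃..........♣.............    ┃        
            ┃...................^....    ┃        
            ┃........^.........^.....    ┃        
            ┗━━━━━━━━━━━━━━━━━━━━━━━━━━━━┛        
                                                  
                                                  
                                                  
                                                  
                                                  
                                                  
                                                  


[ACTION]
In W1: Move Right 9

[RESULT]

            ┃                            ┃        
            ┃                            ┃        
            ┃                            ┃        
            ┃                            ┃        
            ┃..............@             ┃        
            ┃.♣♣............             ┃        
            ┃♣♣♣............             ┃        
            ┃.♣.............             ┃        
            ┃..........^....             ┃        
            ┃.........^.....             ┃        
            ┗━━━━━━━━━━━━━━━━━━━━━━━━━━━━┛        
                                                  
                                                  
                                                  
                                                  
                                                  
                                                  
                                                  


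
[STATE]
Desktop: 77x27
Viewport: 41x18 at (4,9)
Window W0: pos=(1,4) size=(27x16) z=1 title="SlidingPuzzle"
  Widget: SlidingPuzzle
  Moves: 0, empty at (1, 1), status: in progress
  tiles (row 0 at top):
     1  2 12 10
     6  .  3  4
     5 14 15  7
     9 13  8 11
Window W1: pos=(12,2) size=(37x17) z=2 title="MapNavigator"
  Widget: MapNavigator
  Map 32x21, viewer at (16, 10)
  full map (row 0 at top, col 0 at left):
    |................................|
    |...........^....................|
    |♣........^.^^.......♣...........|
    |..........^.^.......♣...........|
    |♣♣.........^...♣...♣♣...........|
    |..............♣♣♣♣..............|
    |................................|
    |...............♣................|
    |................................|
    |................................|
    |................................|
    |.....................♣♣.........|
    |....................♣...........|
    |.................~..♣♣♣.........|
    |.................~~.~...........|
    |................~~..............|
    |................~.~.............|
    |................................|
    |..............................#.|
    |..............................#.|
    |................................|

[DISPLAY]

───┼────┃ ...............................
 6 │    ┃ ...............................
───┼────┃ ................@..............
 5 │ 14 ┃ .....................♣♣........
───┼────┃ ....................♣..........
 9 │ 13 ┃ .................~..♣♣♣........
───┴────┃ .................~~.~..........
ves: 0  ┃ ................~~.............
        ┃ ................~.~............
        ┗━━━━━━━━━━━━━━━━━━━━━━━━━━━━━━━━
━━━━━━━━━━━━━━━━━━━━━━━┛                 
                                         
                                         
                                         
                                         
                                         
                                         
                                         


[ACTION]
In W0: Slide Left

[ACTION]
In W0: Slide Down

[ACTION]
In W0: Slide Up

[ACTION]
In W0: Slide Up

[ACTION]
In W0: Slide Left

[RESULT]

───┼────┃ ...............................
 6 │  3 ┃ ...............................
───┼────┃ ................@..............
 5 │ 14 ┃ .....................♣♣........
───┼────┃ ....................♣..........
 9 │ 13 ┃ .................~..♣♣♣........
───┴────┃ .................~~.~..........
ves: 5  ┃ ................~~.............
        ┃ ................~.~............
        ┗━━━━━━━━━━━━━━━━━━━━━━━━━━━━━━━━
━━━━━━━━━━━━━━━━━━━━━━━┛                 
                                         
                                         
                                         
                                         
                                         
                                         
                                         


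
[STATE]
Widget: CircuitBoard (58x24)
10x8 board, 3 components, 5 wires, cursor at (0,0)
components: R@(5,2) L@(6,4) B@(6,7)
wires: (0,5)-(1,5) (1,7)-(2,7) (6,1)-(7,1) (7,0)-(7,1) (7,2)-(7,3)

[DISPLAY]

   0 1 2 3 4 5 6 7 8 9                                    
0  [.]                  ·                                 
                        │                                 
1                       ·       ·                         
                                │                         
2                               ·                         
                                                          
3                                                         
                                                          
4                                                         
                                                          
5           R                                             
                                                          
6       ·           L           B                         
        │                                                 
7   · ─ ·   · ─ ·                                         
Cursor: (0,0)                                             
                                                          
                                                          
                                                          
                                                          
                                                          
                                                          
                                                          


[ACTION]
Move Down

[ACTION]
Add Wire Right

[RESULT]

   0 1 2 3 4 5 6 7 8 9                                    
0                       ·                                 
                        │                                 
1  [.]─ ·               ·       ·                         
                                │                         
2                               ·                         
                                                          
3                                                         
                                                          
4                                                         
                                                          
5           R                                             
                                                          
6       ·           L           B                         
        │                                                 
7   · ─ ·   · ─ ·                                         
Cursor: (1,0)                                             
                                                          
                                                          
                                                          
                                                          
                                                          
                                                          
                                                          


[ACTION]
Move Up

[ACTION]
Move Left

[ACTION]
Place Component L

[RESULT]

   0 1 2 3 4 5 6 7 8 9                                    
0  [L]                  ·                                 
                        │                                 
1   · ─ ·               ·       ·                         
                                │                         
2                               ·                         
                                                          
3                                                         
                                                          
4                                                         
                                                          
5           R                                             
                                                          
6       ·           L           B                         
        │                                                 
7   · ─ ·   · ─ ·                                         
Cursor: (0,0)                                             
                                                          
                                                          
                                                          
                                                          
                                                          
                                                          
                                                          


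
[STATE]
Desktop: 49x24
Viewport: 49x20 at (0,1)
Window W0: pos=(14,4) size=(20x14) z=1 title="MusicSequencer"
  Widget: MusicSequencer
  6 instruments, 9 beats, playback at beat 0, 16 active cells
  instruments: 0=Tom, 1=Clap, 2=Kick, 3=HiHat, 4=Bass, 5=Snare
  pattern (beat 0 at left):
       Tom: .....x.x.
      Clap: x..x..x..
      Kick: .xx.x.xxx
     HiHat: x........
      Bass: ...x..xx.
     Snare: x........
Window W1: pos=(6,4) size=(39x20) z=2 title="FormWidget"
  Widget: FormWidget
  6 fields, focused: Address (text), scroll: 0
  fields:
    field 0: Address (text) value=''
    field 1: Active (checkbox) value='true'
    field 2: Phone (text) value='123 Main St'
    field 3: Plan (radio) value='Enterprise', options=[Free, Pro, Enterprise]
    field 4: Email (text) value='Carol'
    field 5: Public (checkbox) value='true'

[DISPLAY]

                                                 
                                                 
                                                 
      ┏━━━━━━━━━━━━━━━━━━━━━━━━━━━━━━━━━━━━━┓    
      ┃ FormWidget                          ┃    
      ┠─────────────────────────────────────┨    
      ┃> Address:    [                     ]┃    
      ┃  Active:     [x]                    ┃    
      ┃  Phone:      [123 Main St          ]┃    
      ┃  Plan:       ( ) Free  ( ) Pro  (●) ┃    
      ┃  Email:      [Carol                ]┃    
      ┃  Public:     [x]                    ┃    
      ┃                                     ┃    
      ┃                                     ┃    
      ┃                                     ┃    
      ┃                                     ┃    
      ┃                                     ┃    
      ┃                                     ┃    
      ┃                                     ┃    
      ┃                                     ┃    


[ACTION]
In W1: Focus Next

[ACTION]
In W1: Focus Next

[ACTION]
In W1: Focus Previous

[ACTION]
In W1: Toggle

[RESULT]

                                                 
                                                 
                                                 
      ┏━━━━━━━━━━━━━━━━━━━━━━━━━━━━━━━━━━━━━┓    
      ┃ FormWidget                          ┃    
      ┠─────────────────────────────────────┨    
      ┃  Address:    [                     ]┃    
      ┃> Active:     [ ]                    ┃    
      ┃  Phone:      [123 Main St          ]┃    
      ┃  Plan:       ( ) Free  ( ) Pro  (●) ┃    
      ┃  Email:      [Carol                ]┃    
      ┃  Public:     [x]                    ┃    
      ┃                                     ┃    
      ┃                                     ┃    
      ┃                                     ┃    
      ┃                                     ┃    
      ┃                                     ┃    
      ┃                                     ┃    
      ┃                                     ┃    
      ┃                                     ┃    


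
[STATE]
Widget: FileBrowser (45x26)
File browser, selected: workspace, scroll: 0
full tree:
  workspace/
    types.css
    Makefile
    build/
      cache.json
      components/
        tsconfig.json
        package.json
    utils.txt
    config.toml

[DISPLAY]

> [-] workspace/                             
    types.css                                
    Makefile                                 
    [+] build/                               
    utils.txt                                
    config.toml                              
                                             
                                             
                                             
                                             
                                             
                                             
                                             
                                             
                                             
                                             
                                             
                                             
                                             
                                             
                                             
                                             
                                             
                                             
                                             
                                             


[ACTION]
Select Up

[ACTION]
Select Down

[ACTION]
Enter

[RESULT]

  [-] workspace/                             
  > types.css                                
    Makefile                                 
    [+] build/                               
    utils.txt                                
    config.toml                              
                                             
                                             
                                             
                                             
                                             
                                             
                                             
                                             
                                             
                                             
                                             
                                             
                                             
                                             
                                             
                                             
                                             
                                             
                                             
                                             


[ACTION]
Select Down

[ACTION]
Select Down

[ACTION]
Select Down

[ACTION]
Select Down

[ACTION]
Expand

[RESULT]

  [-] workspace/                             
    types.css                                
    Makefile                                 
    [+] build/                               
    utils.txt                                
  > config.toml                              
                                             
                                             
                                             
                                             
                                             
                                             
                                             
                                             
                                             
                                             
                                             
                                             
                                             
                                             
                                             
                                             
                                             
                                             
                                             
                                             


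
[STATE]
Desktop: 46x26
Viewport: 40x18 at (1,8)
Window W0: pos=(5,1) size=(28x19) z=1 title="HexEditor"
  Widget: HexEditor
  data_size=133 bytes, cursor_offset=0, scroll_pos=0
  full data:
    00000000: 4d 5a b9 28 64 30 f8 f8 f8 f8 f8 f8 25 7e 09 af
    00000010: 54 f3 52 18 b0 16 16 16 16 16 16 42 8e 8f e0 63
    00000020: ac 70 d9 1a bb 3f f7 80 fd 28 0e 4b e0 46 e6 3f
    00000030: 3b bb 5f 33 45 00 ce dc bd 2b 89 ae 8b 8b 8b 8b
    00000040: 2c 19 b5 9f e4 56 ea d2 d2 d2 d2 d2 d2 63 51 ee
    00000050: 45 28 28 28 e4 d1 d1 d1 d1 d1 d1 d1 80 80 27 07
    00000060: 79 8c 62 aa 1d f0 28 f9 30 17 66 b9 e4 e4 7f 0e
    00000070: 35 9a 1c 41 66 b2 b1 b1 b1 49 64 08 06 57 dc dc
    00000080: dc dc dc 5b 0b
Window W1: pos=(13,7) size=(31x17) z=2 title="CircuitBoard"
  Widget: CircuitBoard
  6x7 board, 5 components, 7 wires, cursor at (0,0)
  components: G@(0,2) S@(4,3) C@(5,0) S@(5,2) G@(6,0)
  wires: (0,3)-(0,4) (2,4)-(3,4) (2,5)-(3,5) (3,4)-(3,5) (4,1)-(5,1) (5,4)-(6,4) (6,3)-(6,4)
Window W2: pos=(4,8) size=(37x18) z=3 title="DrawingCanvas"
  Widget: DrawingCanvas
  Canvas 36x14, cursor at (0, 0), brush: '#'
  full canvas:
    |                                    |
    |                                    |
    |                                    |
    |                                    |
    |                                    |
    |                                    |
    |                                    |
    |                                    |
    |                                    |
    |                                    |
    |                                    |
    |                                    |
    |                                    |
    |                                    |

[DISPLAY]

   ┏━━━━━━━━━━━━━━━━━━━━━━━━━━━━━━━━━━━┓
   ┃ DrawingCanvas                     ┃
   ┠───────────────────────────────────┨
   ┃+                                  ┃
   ┃                                   ┃
   ┃                                   ┃
   ┃                                   ┃
   ┃                                   ┃
   ┃                                   ┃
   ┃                                   ┃
   ┃                                   ┃
   ┃                                   ┃
   ┃                                   ┃
   ┃                                   ┃
   ┃                                   ┃
   ┃                                   ┃
   ┃                                   ┃
   ┗━━━━━━━━━━━━━━━━━━━━━━━━━━━━━━━━━━━┛


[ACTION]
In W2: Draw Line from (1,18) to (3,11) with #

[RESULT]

   ┏━━━━━━━━━━━━━━━━━━━━━━━━━━━━━━━━━━━┓
   ┃ DrawingCanvas                     ┃
   ┠───────────────────────────────────┨
   ┃+                                  ┃
   ┃                 ##                ┃
   ┃             ####                  ┃
   ┃           ##                      ┃
   ┃                                   ┃
   ┃                                   ┃
   ┃                                   ┃
   ┃                                   ┃
   ┃                                   ┃
   ┃                                   ┃
   ┃                                   ┃
   ┃                                   ┃
   ┃                                   ┃
   ┃                                   ┃
   ┗━━━━━━━━━━━━━━━━━━━━━━━━━━━━━━━━━━━┛


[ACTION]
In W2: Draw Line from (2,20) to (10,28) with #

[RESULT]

   ┏━━━━━━━━━━━━━━━━━━━━━━━━━━━━━━━━━━━┓
   ┃ DrawingCanvas                     ┃
   ┠───────────────────────────────────┨
   ┃+                                  ┃
   ┃                 ##                ┃
   ┃             ####   #              ┃
   ┃           ##        #             ┃
   ┃                      #            ┃
   ┃                       #           ┃
   ┃                        #          ┃
   ┃                         #         ┃
   ┃                          #        ┃
   ┃                           #       ┃
   ┃                            #      ┃
   ┃                                   ┃
   ┃                                   ┃
   ┃                                   ┃
   ┗━━━━━━━━━━━━━━━━━━━━━━━━━━━━━━━━━━━┛


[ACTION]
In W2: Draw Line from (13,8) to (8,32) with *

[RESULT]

   ┏━━━━━━━━━━━━━━━━━━━━━━━━━━━━━━━━━━━┓
   ┃ DrawingCanvas                     ┃
   ┠───────────────────────────────────┨
   ┃+                                  ┃
   ┃                 ##                ┃
   ┃             ####   #              ┃
   ┃           ##        #             ┃
   ┃                      #            ┃
   ┃                       #           ┃
   ┃                        #          ┃
   ┃                         #         ┃
   ┃                          #   ***  ┃
   ┃                         *****     ┃
   ┃                     ****   #      ┃
   ┃                *****              ┃
   ┃           *****                   ┃
   ┃        ***                        ┃
   ┗━━━━━━━━━━━━━━━━━━━━━━━━━━━━━━━━━━━┛


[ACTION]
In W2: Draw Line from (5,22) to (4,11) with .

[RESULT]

   ┏━━━━━━━━━━━━━━━━━━━━━━━━━━━━━━━━━━━┓
   ┃ DrawingCanvas                     ┃
   ┠───────────────────────────────────┨
   ┃+                                  ┃
   ┃                 ##                ┃
   ┃             ####   #              ┃
   ┃           ##        #             ┃
   ┃           ......     #            ┃
   ┃                 ......#           ┃
   ┃                        #          ┃
   ┃                         #         ┃
   ┃                          #   ***  ┃
   ┃                         *****     ┃
   ┃                     ****   #      ┃
   ┃                *****              ┃
   ┃           *****                   ┃
   ┃        ***                        ┃
   ┗━━━━━━━━━━━━━━━━━━━━━━━━━━━━━━━━━━━┛


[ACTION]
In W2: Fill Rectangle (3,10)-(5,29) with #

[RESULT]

   ┏━━━━━━━━━━━━━━━━━━━━━━━━━━━━━━━━━━━┓
   ┃ DrawingCanvas                     ┃
   ┠───────────────────────────────────┨
   ┃+                                  ┃
   ┃                 ##                ┃
   ┃             ####   #              ┃
   ┃          ####################     ┃
   ┃          ####################     ┃
   ┃          ####################     ┃
   ┃                        #          ┃
   ┃                         #         ┃
   ┃                          #   ***  ┃
   ┃                         *****     ┃
   ┃                     ****   #      ┃
   ┃                *****              ┃
   ┃           *****                   ┃
   ┃        ***                        ┃
   ┗━━━━━━━━━━━━━━━━━━━━━━━━━━━━━━━━━━━┛


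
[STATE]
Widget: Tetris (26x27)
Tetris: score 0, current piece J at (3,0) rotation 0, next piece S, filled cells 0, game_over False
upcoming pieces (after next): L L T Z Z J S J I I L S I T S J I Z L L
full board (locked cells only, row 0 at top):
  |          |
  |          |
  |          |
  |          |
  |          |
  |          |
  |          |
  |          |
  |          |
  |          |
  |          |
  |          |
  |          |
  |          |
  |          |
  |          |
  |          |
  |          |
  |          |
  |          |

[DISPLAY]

   █      │Next:          
   ███    │ ░░            
          │░░             
          │               
          │               
          │               
          │Score:         
          │0              
          │               
          │               
          │               
          │               
          │               
          │               
          │               
          │               
          │               
          │               
          │               
          │               
          │               
          │               
          │               
          │               
          │               
          │               
          │               


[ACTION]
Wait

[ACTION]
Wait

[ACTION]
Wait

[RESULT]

          │Next:          
          │ ░░            
          │░░             
   █      │               
   ███    │               
          │               
          │Score:         
          │0              
          │               
          │               
          │               
          │               
          │               
          │               
          │               
          │               
          │               
          │               
          │               
          │               
          │               
          │               
          │               
          │               
          │               
          │               
          │               


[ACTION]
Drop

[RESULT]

          │Next:          
          │ ░░            
          │░░             
          │               
   █      │               
   ███    │               
          │Score:         
          │0              
          │               
          │               
          │               
          │               
          │               
          │               
          │               
          │               
          │               
          │               
          │               
          │               
          │               
          │               
          │               
          │               
          │               
          │               
          │               


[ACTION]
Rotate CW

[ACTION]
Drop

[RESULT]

          │Next:          
          │ ░░            
          │░░             
          │               
          │               
   ██     │               
   █      │Score:         
   █      │0              
          │               
          │               
          │               
          │               
          │               
          │               
          │               
          │               
          │               
          │               
          │               
          │               
          │               
          │               
          │               
          │               
          │               
          │               
          │               


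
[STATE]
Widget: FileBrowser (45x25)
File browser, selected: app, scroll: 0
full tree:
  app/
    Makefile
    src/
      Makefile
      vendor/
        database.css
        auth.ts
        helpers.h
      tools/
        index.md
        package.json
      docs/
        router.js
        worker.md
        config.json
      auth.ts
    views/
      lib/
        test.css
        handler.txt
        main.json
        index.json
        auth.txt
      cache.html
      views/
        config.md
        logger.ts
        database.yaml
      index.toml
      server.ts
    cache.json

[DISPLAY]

> [-] app/                                   
    Makefile                                 
    [+] src/                                 
    [+] views/                               
    cache.json                               
                                             
                                             
                                             
                                             
                                             
                                             
                                             
                                             
                                             
                                             
                                             
                                             
                                             
                                             
                                             
                                             
                                             
                                             
                                             
                                             


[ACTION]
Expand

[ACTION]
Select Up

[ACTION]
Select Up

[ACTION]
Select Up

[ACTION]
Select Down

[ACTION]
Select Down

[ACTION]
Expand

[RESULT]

  [-] app/                                   
    Makefile                                 
  > [-] src/                                 
      Makefile                               
      [+] vendor/                            
      [+] tools/                             
      [+] docs/                              
      auth.ts                                
    [+] views/                               
    cache.json                               
                                             
                                             
                                             
                                             
                                             
                                             
                                             
                                             
                                             
                                             
                                             
                                             
                                             
                                             
                                             


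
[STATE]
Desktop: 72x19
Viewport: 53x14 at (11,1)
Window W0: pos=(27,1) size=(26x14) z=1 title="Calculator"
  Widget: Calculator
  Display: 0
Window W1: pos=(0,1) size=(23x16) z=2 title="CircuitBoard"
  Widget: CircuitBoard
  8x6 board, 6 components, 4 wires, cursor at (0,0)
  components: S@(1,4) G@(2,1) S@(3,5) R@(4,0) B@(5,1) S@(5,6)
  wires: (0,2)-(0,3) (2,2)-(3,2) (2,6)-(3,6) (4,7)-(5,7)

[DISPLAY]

━━━━━━━━━━━┓    ┏━━━━━━━━━━━━━━━━━━━━━━━━┓           
ard        ┃    ┃ Calculator             ┃           
───────────┨    ┠────────────────────────┨           
 4 5 6 7   ┃    ┃                       0┃           
  · ─ ·    ┃    ┃┌───┬───┬───┬───┐       ┃           
           ┃    ┃│ 7 │ 8 │ 9 │ ÷ │       ┃           
          S┃    ┃├───┼───┼───┼───┤       ┃           
           ┃    ┃│ 4 │ 5 │ 6 │ × │       ┃           
  ·        ┃    ┃├───┼───┼───┼───┤       ┃           
  │        ┃    ┃│ 1 │ 2 │ 3 │ - │       ┃           
  ·        ┃    ┃├───┼───┼───┼───┤       ┃           
           ┃    ┃│ 0 │ . │ = │ + │       ┃           
           ┃    ┃└───┴───┴───┴───┘       ┃           
           ┃    ┗━━━━━━━━━━━━━━━━━━━━━━━━┛           


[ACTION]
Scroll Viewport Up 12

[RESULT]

                                                     
━━━━━━━━━━━┓    ┏━━━━━━━━━━━━━━━━━━━━━━━━┓           
ard        ┃    ┃ Calculator             ┃           
───────────┨    ┠────────────────────────┨           
 4 5 6 7   ┃    ┃                       0┃           
  · ─ ·    ┃    ┃┌───┬───┬───┬───┐       ┃           
           ┃    ┃│ 7 │ 8 │ 9 │ ÷ │       ┃           
          S┃    ┃├───┼───┼───┼───┤       ┃           
           ┃    ┃│ 4 │ 5 │ 6 │ × │       ┃           
  ·        ┃    ┃├───┼───┼───┼───┤       ┃           
  │        ┃    ┃│ 1 │ 2 │ 3 │ - │       ┃           
  ·        ┃    ┃├───┼───┼───┼───┤       ┃           
           ┃    ┃│ 0 │ . │ = │ + │       ┃           
           ┃    ┃└───┴───┴───┴───┘       ┃           


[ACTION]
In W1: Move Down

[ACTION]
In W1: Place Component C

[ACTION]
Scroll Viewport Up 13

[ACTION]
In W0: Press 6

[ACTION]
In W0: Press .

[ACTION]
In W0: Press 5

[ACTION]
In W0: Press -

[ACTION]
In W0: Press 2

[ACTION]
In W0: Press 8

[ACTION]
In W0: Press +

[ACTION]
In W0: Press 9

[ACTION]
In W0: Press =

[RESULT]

                                                     
━━━━━━━━━━━┓    ┏━━━━━━━━━━━━━━━━━━━━━━━━┓           
ard        ┃    ┃ Calculator             ┃           
───────────┨    ┠────────────────────────┨           
 4 5 6 7   ┃    ┃                   -12.5┃           
  · ─ ·    ┃    ┃┌───┬───┬───┬───┐       ┃           
           ┃    ┃│ 7 │ 8 │ 9 │ ÷ │       ┃           
          S┃    ┃├───┼───┼───┼───┤       ┃           
           ┃    ┃│ 4 │ 5 │ 6 │ × │       ┃           
  ·        ┃    ┃├───┼───┼───┼───┤       ┃           
  │        ┃    ┃│ 1 │ 2 │ 3 │ - │       ┃           
  ·        ┃    ┃├───┼───┼───┼───┤       ┃           
           ┃    ┃│ 0 │ . │ = │ + │       ┃           
           ┃    ┃└───┴───┴───┴───┘       ┃           
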